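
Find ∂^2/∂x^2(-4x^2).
-8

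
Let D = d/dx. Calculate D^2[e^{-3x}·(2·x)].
6 \left(3 x - 2\right) e^{- 3 x}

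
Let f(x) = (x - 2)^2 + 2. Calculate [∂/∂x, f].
2 x - 4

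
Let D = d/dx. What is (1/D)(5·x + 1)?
\frac{5 x^{2}}{2} + x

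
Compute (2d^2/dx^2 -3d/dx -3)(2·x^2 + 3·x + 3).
- 6 x^{2} - 21 x - 10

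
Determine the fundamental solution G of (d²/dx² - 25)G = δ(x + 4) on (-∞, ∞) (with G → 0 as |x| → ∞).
-\frac{e^{-5|x + 4|}}{10}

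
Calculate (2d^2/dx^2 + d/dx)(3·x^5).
15 x^{3} \left(x + 8\right)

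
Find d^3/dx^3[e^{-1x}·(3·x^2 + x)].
\left(- 3 x^{2} + 17 x - 15\right) e^{- x}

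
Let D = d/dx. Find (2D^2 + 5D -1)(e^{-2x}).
- 3 e^{- 2 x}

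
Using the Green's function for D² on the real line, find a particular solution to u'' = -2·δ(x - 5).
-|x - 5|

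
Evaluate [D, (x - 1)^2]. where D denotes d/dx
2 x - 2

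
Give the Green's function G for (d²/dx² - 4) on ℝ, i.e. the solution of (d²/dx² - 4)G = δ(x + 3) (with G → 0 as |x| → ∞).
-\frac{e^{-2|x + 3|}}{4}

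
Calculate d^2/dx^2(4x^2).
8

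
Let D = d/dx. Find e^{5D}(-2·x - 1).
- 2 x - 11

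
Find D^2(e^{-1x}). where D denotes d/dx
e^{- x}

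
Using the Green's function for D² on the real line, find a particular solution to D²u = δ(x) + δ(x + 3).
\frac{|x|}{2} + \frac{|x + 3|}{2}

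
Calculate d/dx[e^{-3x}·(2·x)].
2 \left(1 - 3 x\right) e^{- 3 x}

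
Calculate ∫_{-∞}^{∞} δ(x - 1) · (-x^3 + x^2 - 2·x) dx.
-2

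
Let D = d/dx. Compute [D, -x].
-1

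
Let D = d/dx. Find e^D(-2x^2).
- 2 x^{2} - 4 x - 2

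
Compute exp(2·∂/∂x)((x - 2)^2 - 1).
x^{2} - 1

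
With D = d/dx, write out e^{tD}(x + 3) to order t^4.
t + x + 3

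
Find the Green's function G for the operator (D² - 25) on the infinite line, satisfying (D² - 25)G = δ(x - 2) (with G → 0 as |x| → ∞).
-\frac{e^{-5|x - 2|}}{10}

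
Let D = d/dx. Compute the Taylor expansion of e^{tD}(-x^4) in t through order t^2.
x^{2} \left(- 6 t^{2} - 4 t x - x^{2}\right)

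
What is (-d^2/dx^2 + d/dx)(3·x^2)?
6 x - 6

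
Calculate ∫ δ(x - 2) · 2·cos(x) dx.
2 \cos{\left(2 \right)}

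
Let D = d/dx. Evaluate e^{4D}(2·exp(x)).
2 e^{x + 4}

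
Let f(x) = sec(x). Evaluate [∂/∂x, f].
\tan{\left(x \right)} \sec{\left(x \right)}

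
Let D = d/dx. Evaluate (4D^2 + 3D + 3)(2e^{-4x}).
110 e^{- 4 x}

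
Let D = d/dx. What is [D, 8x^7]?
56 x^{6}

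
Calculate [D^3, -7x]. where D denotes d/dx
-21D^{2}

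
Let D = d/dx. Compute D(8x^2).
16 x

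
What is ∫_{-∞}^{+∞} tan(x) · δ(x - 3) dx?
\tan{\left(3 \right)}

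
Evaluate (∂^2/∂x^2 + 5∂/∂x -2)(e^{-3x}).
- 8 e^{- 3 x}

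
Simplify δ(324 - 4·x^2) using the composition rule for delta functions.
\frac{\delta(x - 9) + \delta(x + 9)}{72}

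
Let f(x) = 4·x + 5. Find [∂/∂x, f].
4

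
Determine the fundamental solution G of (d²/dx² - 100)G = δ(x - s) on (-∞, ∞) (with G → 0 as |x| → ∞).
-\frac{e^{-10|x-s|}}{20}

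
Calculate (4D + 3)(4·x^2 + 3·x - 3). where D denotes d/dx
12 x^{2} + 41 x + 3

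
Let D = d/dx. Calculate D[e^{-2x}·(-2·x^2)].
4 x \left(x - 1\right) e^{- 2 x}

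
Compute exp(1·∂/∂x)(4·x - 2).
4 x + 2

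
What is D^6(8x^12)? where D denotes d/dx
5322240 x^{6}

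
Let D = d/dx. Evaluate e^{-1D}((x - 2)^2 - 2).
x^{2} - 6 x + 7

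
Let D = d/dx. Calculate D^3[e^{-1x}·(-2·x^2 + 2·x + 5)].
\left(2 x^{2} - 14 x + 13\right) e^{- x}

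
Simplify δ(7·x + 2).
\frac{\delta(x + 2/7)}{7}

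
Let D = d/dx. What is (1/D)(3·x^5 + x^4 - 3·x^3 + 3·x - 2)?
\frac{x^{6}}{2} + \frac{x^{5}}{5} - \frac{3 x^{4}}{4} + \frac{3 x^{2}}{2} - 2 x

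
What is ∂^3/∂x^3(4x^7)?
840 x^{4}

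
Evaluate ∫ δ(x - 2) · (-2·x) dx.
-4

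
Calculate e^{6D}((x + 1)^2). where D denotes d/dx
x^{2} + 14 x + 49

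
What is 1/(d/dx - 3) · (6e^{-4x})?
- \frac{6 e^{- 4 x}}{7}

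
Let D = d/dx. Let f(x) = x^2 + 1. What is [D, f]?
2 x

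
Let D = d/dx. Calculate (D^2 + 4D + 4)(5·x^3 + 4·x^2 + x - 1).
20 x^{3} + 76 x^{2} + 66 x + 8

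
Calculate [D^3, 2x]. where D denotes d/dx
6D^{2}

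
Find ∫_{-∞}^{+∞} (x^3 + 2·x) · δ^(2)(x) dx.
0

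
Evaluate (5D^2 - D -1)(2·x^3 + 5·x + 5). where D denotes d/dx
- 2 x^{3} - 6 x^{2} + 55 x - 10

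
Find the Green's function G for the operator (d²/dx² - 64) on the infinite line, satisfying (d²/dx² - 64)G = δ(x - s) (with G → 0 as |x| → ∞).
-\frac{e^{-8|x-s|}}{16}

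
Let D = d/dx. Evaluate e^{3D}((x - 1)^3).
x^{3} + 6 x^{2} + 12 x + 8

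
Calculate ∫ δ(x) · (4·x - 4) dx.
-4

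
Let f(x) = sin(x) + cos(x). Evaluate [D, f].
- \sin{\left(x \right)} + \cos{\left(x \right)}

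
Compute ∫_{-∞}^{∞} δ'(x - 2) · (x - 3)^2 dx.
2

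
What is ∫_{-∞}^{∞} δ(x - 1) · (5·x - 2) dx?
3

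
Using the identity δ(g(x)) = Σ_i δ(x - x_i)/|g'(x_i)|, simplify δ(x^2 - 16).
\frac{\delta(x + 4) + \delta(x - 4)}{8}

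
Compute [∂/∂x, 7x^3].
21 x^{2}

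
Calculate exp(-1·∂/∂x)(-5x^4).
- 5 x^{4} + 20 x^{3} - 30 x^{2} + 20 x - 5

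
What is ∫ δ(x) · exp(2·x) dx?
1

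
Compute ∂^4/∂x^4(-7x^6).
- 2520 x^{2}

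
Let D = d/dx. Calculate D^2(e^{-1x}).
e^{- x}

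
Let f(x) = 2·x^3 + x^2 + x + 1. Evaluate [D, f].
6 x^{2} + 2 x + 1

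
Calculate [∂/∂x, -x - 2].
-1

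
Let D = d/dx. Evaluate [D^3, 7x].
21D^{2}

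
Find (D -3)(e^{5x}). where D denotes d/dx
2 e^{5 x}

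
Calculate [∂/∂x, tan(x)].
\frac{1}{\cos^{2}{\left(x \right)}}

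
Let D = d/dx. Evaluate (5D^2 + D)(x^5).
5 x^{3} \left(x + 20\right)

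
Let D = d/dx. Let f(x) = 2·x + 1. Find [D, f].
2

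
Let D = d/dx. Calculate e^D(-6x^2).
- 6 x^{2} - 12 x - 6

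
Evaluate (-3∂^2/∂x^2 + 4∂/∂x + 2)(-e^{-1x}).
5 e^{- x}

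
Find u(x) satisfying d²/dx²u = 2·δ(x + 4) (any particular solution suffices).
|x + 4|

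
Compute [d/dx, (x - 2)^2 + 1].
2 x - 4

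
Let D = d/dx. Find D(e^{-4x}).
- 4 e^{- 4 x}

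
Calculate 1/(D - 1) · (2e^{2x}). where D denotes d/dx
2 e^{2 x}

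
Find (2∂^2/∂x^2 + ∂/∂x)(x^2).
2 x + 4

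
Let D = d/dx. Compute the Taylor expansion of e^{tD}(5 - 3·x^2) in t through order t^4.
- 3 t^{2} - 6 t x - 3 x^{2} + 5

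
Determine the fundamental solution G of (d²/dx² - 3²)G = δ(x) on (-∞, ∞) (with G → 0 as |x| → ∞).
-\frac{e^{-3|x|}}{6}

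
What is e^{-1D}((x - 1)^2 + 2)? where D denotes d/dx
x^{2} - 4 x + 6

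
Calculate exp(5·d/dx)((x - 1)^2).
x^{2} + 8 x + 16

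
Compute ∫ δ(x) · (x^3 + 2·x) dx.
0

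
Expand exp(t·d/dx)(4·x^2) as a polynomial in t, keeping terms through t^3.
4 t^{2} + 8 t x + 4 x^{2}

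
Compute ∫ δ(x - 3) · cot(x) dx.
\cot{\left(3 \right)}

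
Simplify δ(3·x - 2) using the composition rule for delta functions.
\frac{\delta(x - 2/3)}{3}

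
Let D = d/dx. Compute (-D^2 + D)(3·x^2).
6 x - 6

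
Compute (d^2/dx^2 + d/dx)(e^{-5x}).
20 e^{- 5 x}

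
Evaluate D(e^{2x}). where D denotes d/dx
2 e^{2 x}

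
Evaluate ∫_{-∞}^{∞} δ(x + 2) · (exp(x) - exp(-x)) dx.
- 2 \sinh{\left(2 \right)}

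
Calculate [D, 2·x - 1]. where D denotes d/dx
2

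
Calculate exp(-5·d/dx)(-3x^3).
- 3 x^{3} + 45 x^{2} - 225 x + 375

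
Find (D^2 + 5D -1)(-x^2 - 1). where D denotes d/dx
x^{2} - 10 x - 1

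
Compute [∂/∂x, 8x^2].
16 x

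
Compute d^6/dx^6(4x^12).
2661120 x^{6}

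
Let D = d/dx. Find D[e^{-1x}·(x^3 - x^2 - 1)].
\left(- x^{3} + 4 x^{2} - 2 x + 1\right) e^{- x}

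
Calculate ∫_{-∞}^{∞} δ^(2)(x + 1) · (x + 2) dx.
0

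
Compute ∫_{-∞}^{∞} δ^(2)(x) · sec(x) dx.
1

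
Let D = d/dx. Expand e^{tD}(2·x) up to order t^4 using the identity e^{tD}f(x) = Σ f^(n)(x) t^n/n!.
2 t + 2 x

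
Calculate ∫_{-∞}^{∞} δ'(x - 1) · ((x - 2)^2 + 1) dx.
2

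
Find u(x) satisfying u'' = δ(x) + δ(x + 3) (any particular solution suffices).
\frac{|x|}{2} + \frac{|x + 3|}{2}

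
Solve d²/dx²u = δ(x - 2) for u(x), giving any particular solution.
\frac{|x - 2|}{2}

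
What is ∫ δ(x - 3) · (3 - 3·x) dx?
-6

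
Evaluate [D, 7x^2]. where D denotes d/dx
14 x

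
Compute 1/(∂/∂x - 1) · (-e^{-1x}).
\frac{e^{- x}}{2}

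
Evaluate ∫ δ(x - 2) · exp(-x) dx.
e^{-2}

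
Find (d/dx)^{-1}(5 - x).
- \frac{x^{2}}{2} + 5 x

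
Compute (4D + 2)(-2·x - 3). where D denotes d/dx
- 4 x - 14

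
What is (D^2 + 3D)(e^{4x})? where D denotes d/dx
28 e^{4 x}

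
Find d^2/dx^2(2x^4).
24 x^{2}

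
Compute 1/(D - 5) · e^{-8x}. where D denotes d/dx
- \frac{e^{- 8 x}}{13}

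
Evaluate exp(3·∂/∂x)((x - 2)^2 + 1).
x^{2} + 2 x + 2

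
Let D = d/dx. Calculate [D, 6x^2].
12 x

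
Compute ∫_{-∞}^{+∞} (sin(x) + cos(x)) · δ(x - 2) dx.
\cos{\left(2 \right)} + \sin{\left(2 \right)}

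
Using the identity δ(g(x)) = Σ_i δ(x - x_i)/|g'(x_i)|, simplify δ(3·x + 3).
\frac{\delta(x + 1)}{3}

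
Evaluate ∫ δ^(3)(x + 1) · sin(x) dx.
\cos{\left(1 \right)}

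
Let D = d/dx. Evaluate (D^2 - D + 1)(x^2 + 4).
x^{2} - 2 x + 6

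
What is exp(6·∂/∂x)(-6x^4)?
- 6 x^{4} - 144 x^{3} - 1296 x^{2} - 5184 x - 7776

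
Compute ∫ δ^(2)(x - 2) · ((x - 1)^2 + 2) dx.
2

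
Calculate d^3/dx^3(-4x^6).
- 480 x^{3}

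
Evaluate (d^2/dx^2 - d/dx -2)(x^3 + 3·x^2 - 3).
- 2 x^{3} - 9 x^{2} + 12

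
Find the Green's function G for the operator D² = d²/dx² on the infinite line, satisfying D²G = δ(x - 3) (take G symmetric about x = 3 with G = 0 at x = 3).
\frac{|x - 3|}{2}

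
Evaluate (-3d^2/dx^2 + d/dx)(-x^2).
6 - 2 x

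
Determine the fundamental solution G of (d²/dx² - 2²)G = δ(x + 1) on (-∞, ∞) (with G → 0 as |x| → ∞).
-\frac{e^{-2|x + 1|}}{4}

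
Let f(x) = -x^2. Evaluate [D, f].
- 2 x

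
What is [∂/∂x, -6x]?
-6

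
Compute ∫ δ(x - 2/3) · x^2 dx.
\frac{4}{9}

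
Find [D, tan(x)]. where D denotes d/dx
\frac{1}{\cos^{2}{\left(x \right)}}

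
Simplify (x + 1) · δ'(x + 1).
-\delta(x + 1)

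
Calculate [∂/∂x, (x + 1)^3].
3 \left(x + 1\right)^{2}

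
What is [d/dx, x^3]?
3 x^{2}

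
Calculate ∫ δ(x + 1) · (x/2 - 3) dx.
- \frac{7}{2}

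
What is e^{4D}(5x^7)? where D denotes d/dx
5 x^{7} + 140 x^{6} + 1680 x^{5} + 11200 x^{4} + 44800 x^{3} + 107520 x^{2} + 143360 x + 81920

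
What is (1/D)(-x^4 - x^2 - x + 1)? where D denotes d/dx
- \frac{x^{5}}{5} - \frac{x^{3}}{3} - \frac{x^{2}}{2} + x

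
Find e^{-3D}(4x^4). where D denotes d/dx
4 x^{4} - 48 x^{3} + 216 x^{2} - 432 x + 324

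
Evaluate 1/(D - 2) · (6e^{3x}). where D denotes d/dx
6 e^{3 x}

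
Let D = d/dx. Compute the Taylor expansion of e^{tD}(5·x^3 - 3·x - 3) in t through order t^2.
15 t^{2} x + 3 t \left(5 x^{2} - 1\right) + 5 x^{3} - 3 x - 3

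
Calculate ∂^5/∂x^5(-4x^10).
- 120960 x^{5}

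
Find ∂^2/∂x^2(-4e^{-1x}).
- 4 e^{- x}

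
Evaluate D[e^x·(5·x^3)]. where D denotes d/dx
5 x^{2} \left(x + 3\right) e^{x}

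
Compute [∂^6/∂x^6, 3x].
18\frac{d^{5}}{dx^{5}}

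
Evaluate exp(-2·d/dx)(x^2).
x^{2} - 4 x + 4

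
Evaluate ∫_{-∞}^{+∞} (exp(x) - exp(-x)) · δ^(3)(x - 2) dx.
- 2 \cosh{\left(2 \right)}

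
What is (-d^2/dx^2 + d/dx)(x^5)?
5 x^{3} \left(x - 4\right)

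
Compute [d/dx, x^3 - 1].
3 x^{2}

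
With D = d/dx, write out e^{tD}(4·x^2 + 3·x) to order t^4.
4 t^{2} + t \left(8 x + 3\right) + 4 x^{2} + 3 x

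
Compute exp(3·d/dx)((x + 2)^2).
x^{2} + 10 x + 25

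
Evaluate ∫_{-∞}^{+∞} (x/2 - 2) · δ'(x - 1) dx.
- \frac{1}{2}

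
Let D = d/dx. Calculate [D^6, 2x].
12D^{5}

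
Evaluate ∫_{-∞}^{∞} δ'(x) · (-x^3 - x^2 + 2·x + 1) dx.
-2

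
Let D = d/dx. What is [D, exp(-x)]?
- e^{- x}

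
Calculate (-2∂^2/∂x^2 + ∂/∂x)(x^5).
5 x^{3} \left(x - 8\right)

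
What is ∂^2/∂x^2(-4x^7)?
- 168 x^{5}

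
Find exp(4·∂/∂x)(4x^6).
4 x^{6} + 96 x^{5} + 960 x^{4} + 5120 x^{3} + 15360 x^{2} + 24576 x + 16384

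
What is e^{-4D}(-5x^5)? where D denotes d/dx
- 5 x^{5} + 100 x^{4} - 800 x^{3} + 3200 x^{2} - 6400 x + 5120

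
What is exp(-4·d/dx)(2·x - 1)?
2 x - 9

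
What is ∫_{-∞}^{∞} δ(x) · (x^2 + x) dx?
0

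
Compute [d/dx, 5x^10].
50 x^{9}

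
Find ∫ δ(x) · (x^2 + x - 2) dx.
-2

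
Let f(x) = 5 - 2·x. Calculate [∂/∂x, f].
-2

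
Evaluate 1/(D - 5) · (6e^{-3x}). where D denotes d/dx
- \frac{3 e^{- 3 x}}{4}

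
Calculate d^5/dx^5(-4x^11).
- 221760 x^{6}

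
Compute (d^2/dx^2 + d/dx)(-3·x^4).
12 x^{2} \left(- x - 3\right)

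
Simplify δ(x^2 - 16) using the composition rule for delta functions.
\frac{\delta(x - 4) + \delta(x + 4)}{8}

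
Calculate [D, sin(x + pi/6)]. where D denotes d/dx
\cos{\left(x + \frac{\pi}{6} \right)}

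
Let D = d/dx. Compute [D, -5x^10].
- 50 x^{9}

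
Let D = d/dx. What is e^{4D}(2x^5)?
2 x^{5} + 40 x^{4} + 320 x^{3} + 1280 x^{2} + 2560 x + 2048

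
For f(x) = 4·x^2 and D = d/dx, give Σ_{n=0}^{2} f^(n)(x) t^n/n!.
4 t^{2} + 8 t x + 4 x^{2}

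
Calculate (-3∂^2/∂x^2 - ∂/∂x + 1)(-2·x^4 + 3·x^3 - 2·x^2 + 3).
- 2 x^{4} + 11 x^{3} + 61 x^{2} - 50 x + 15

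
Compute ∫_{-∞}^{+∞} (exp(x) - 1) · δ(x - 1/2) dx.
-1 + e^{\frac{1}{2}}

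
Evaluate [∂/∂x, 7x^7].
49 x^{6}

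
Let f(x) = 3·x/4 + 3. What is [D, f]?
\frac{3}{4}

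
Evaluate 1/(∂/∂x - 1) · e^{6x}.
\frac{e^{6 x}}{5}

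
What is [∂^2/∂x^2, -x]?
-2\frac{d}{dx}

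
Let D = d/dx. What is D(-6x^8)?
- 48 x^{7}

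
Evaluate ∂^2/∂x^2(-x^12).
- 132 x^{10}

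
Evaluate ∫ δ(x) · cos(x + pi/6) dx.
\frac{\sqrt{3}}{2}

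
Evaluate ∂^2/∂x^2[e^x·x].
\left(x + 2\right) e^{x}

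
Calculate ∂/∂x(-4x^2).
- 8 x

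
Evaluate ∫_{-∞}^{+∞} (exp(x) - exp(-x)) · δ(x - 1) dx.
2 \sinh{\left(1 \right)}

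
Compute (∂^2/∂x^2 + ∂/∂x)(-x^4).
4 x^{2} \left(- x - 3\right)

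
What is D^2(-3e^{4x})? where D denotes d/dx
- 48 e^{4 x}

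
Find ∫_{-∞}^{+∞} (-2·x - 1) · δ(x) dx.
-1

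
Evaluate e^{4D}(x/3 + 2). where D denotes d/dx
\frac{x}{3} + \frac{10}{3}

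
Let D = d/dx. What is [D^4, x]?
4D^{3}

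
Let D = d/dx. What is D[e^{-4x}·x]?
\left(1 - 4 x\right) e^{- 4 x}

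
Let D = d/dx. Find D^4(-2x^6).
- 720 x^{2}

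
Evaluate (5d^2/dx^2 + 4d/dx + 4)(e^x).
13 e^{x}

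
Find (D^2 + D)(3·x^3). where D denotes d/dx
9 x \left(x + 2\right)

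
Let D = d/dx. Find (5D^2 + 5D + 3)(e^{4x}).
103 e^{4 x}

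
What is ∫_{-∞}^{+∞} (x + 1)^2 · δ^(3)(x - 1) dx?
0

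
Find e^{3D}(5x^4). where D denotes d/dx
5 x^{4} + 60 x^{3} + 270 x^{2} + 540 x + 405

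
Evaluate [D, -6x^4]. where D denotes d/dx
- 24 x^{3}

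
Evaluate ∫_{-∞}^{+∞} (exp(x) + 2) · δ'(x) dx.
-1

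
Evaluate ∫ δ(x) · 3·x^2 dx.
0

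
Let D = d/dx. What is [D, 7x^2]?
14 x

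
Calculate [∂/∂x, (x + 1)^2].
2 x + 2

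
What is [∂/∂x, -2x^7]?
- 14 x^{6}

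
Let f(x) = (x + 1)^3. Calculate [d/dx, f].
3 \left(x + 1\right)^{2}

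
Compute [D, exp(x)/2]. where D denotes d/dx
\frac{e^{x}}{2}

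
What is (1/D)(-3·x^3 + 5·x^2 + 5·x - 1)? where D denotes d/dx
- \frac{3 x^{4}}{4} + \frac{5 x^{3}}{3} + \frac{5 x^{2}}{2} - x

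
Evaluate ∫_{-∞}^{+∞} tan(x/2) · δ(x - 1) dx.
\tan{\left(\frac{1}{2} \right)}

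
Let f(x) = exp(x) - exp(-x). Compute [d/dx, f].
2 \cosh{\left(x \right)}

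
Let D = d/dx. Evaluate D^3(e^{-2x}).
- 8 e^{- 2 x}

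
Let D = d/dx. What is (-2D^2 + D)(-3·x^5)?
15 x^{3} \left(8 - x\right)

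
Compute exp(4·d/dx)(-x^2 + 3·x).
- x^{2} - 5 x - 4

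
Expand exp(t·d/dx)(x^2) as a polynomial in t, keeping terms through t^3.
t^{2} + 2 t x + x^{2}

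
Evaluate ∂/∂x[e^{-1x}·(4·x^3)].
4 x^{2} \left(3 - x\right) e^{- x}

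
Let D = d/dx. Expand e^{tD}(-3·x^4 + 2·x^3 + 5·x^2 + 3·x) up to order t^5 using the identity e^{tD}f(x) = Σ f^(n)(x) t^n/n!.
- 3 t^{4} + t^{3} \left(2 - 12 x\right) + t^{2} \left(- 18 x^{2} + 6 x + 5\right) + t \left(- 12 x^{3} + 6 x^{2} + 10 x + 3\right) - 3 x^{4} + 2 x^{3} + 5 x^{2} + 3 x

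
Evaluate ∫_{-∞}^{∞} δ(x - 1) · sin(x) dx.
\sin{\left(1 \right)}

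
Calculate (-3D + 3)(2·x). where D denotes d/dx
6 x - 6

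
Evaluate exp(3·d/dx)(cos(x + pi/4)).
\cos{\left(x + \frac{\pi}{4} + 3 \right)}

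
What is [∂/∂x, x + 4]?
1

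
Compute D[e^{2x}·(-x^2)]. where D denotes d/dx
2 x \left(- x - 1\right) e^{2 x}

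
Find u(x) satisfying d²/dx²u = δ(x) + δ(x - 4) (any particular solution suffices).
\frac{|x|}{2} + \frac{|x - 4|}{2}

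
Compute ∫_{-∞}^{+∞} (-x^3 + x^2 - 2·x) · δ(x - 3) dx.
-24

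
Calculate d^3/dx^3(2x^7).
420 x^{4}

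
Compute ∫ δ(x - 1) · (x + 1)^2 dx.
4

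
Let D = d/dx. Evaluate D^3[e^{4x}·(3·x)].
\left(192 x + 144\right) e^{4 x}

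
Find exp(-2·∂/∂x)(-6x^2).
- 6 x^{2} + 24 x - 24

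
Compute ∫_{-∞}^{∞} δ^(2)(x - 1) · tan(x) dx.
2 \tan{\left(1 \right)} + 2 \tan^{3}{\left(1 \right)}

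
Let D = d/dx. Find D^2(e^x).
e^{x}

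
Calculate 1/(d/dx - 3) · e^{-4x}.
- \frac{e^{- 4 x}}{7}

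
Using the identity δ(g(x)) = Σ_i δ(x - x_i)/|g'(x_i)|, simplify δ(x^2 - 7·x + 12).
\frac{\delta(x - 3) + \delta(x - 4)}{1}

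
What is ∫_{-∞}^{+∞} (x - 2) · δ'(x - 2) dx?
-1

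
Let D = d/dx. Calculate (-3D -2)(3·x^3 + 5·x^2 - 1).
- 6 x^{3} - 37 x^{2} - 30 x + 2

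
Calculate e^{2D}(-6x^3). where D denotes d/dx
- 6 x^{3} - 36 x^{2} - 72 x - 48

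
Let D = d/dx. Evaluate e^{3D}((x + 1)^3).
x^{3} + 12 x^{2} + 48 x + 64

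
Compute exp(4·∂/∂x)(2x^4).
2 x^{4} + 32 x^{3} + 192 x^{2} + 512 x + 512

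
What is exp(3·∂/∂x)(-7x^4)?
- 7 x^{4} - 84 x^{3} - 378 x^{2} - 756 x - 567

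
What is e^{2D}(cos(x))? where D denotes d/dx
\cos{\left(x + 2 \right)}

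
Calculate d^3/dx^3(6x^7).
1260 x^{4}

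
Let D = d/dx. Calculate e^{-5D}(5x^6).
5 x^{6} - 150 x^{5} + 1875 x^{4} - 12500 x^{3} + 46875 x^{2} - 93750 x + 78125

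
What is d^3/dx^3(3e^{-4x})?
- 192 e^{- 4 x}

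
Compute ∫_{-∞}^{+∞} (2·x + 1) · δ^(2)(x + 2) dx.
0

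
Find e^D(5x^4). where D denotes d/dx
5 x^{4} + 20 x^{3} + 30 x^{2} + 20 x + 5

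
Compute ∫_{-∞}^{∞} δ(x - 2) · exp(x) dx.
e^{2}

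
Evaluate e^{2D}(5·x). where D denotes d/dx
5 x + 10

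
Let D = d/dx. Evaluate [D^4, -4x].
-16D^{3}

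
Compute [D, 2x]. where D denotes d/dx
2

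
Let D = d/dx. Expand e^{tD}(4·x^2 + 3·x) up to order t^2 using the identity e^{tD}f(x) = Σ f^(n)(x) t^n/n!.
4 t^{2} + t \left(8 x + 3\right) + 4 x^{2} + 3 x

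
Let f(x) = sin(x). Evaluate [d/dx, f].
\cos{\left(x \right)}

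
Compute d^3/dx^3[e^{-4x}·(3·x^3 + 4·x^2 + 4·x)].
2 \left(- 96 x^{3} + 88 x^{2} - 44 x + 57\right) e^{- 4 x}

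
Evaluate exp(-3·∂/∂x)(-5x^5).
- 5 x^{5} + 75 x^{4} - 450 x^{3} + 1350 x^{2} - 2025 x + 1215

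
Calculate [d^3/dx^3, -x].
-3\frac{d^{2}}{dx^{2}}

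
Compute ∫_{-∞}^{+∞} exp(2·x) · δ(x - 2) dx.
e^{4}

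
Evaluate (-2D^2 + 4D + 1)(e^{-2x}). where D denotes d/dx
- 15 e^{- 2 x}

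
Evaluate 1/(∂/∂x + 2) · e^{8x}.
\frac{e^{8 x}}{10}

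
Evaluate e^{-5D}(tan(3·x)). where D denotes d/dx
\tan{\left(3 x - 15 \right)}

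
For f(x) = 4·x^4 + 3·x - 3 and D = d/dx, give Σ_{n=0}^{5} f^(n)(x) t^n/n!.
4 t^{4} + 16 t^{3} x + 24 t^{2} x^{2} + t \left(16 x^{3} + 3\right) + 4 x^{4} + 3 x - 3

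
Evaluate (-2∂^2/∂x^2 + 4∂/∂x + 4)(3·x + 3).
12 x + 24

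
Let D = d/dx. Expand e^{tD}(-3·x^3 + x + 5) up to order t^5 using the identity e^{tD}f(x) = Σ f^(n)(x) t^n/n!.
- 3 t^{3} - 9 t^{2} x - t \left(9 x^{2} - 1\right) - 3 x^{3} + x + 5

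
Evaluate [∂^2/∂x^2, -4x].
-8\frac{d}{dx}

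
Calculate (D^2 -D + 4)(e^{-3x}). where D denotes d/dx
16 e^{- 3 x}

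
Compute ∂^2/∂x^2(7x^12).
924 x^{10}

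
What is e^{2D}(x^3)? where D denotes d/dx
x^{3} + 6 x^{2} + 12 x + 8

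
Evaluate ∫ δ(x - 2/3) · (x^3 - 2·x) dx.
- \frac{28}{27}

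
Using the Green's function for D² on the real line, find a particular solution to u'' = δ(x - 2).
\frac{|x - 2|}{2}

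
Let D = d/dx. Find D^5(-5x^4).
0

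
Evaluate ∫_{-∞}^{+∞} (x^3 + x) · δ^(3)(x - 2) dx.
-6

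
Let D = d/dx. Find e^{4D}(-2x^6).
- 2 x^{6} - 48 x^{5} - 480 x^{4} - 2560 x^{3} - 7680 x^{2} - 12288 x - 8192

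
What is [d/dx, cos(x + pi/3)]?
- \sin{\left(x + \frac{\pi}{3} \right)}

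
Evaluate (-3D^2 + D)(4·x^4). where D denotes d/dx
16 x^{2} \left(x - 9\right)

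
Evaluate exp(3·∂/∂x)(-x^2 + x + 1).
- x^{2} - 5 x - 5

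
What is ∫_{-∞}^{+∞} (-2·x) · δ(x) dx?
0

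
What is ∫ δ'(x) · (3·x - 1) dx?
-3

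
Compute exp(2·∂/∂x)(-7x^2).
- 7 x^{2} - 28 x - 28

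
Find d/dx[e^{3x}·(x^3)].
3 x^{2} \left(x + 1\right) e^{3 x}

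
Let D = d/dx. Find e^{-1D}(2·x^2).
2 x^{2} - 4 x + 2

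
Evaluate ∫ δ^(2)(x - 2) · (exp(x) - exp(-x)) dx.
2 \sinh{\left(2 \right)}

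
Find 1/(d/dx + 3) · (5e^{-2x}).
5 e^{- 2 x}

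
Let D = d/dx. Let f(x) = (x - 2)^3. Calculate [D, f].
3 \left(x - 2\right)^{2}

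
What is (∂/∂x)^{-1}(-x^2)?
- \frac{x^{3}}{3}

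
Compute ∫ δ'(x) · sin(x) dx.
-1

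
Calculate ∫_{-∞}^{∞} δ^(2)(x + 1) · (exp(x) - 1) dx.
e^{-1}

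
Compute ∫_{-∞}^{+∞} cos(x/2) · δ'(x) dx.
0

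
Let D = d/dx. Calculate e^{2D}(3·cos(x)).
3 \cos{\left(x + 2 \right)}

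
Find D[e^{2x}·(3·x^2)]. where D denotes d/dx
6 x \left(x + 1\right) e^{2 x}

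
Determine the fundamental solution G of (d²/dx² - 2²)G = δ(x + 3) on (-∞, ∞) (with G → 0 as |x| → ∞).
-\frac{e^{-2|x + 3|}}{4}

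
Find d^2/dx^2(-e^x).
- e^{x}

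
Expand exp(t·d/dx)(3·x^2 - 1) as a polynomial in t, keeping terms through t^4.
3 t^{2} + 6 t x + 3 x^{2} - 1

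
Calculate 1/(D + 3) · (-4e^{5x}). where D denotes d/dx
- \frac{e^{5 x}}{2}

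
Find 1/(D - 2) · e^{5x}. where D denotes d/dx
\frac{e^{5 x}}{3}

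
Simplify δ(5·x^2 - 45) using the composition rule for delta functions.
\frac{\delta(x - 3) + \delta(x + 3)}{30}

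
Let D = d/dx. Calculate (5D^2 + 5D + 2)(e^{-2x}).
12 e^{- 2 x}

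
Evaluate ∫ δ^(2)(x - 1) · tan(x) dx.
2 \tan{\left(1 \right)} + 2 \tan^{3}{\left(1 \right)}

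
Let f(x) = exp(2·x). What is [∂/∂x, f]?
2 e^{2 x}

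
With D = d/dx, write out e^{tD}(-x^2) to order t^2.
- t^{2} - 2 t x - x^{2}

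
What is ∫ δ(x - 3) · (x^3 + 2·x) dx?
33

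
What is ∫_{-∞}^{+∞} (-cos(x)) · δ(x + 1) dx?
- \cos{\left(1 \right)}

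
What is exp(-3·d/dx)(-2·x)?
6 - 2 x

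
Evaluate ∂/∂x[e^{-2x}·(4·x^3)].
x^{2} \left(12 - 8 x\right) e^{- 2 x}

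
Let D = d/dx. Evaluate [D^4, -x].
-4D^{3}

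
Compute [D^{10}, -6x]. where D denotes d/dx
-60D^{9}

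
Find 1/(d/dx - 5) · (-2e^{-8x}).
\frac{2 e^{- 8 x}}{13}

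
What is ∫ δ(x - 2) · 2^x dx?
4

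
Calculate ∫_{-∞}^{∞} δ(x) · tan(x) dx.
0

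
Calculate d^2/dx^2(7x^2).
14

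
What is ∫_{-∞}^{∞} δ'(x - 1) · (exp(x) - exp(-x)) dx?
- 2 \cosh{\left(1 \right)}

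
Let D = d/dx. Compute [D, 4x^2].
8 x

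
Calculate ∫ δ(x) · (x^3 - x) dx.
0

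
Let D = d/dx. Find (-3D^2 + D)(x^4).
4 x^{2} \left(x - 9\right)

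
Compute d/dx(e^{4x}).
4 e^{4 x}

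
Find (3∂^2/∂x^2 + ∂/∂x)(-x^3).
3 x \left(- x - 6\right)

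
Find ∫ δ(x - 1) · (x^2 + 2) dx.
3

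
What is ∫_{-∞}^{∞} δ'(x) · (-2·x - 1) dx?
2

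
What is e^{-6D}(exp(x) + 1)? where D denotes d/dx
e^{x - 6} + 1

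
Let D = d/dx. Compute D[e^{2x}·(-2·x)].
\left(- 4 x - 2\right) e^{2 x}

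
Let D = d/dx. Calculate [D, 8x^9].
72 x^{8}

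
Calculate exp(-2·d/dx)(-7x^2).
- 7 x^{2} + 28 x - 28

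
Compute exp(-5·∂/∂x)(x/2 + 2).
\frac{x}{2} - \frac{1}{2}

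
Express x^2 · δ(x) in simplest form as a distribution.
0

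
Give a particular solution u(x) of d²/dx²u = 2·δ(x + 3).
|x + 3|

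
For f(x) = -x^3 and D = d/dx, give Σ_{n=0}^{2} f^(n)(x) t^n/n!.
x \left(- 3 t^{2} - 3 t x - x^{2}\right)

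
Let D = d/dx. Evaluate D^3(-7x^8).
- 2352 x^{5}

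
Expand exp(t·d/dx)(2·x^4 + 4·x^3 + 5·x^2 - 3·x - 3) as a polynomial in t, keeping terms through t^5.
2 t^{4} + t^{3} \left(8 x + 4\right) + t^{2} \left(12 x^{2} + 12 x + 5\right) + t \left(8 x^{3} + 12 x^{2} + 10 x - 3\right) + 2 x^{4} + 4 x^{3} + 5 x^{2} - 3 x - 3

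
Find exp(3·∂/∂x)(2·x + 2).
2 x + 8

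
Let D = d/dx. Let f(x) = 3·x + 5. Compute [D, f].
3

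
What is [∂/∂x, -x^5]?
- 5 x^{4}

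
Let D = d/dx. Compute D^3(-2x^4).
- 48 x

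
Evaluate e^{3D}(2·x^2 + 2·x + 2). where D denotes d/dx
2 x^{2} + 14 x + 26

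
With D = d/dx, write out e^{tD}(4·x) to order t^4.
4 t + 4 x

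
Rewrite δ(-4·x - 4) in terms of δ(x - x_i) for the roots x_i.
\frac{\delta(x + 1)}{4}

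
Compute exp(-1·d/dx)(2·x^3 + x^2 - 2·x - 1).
x \left(2 x^{2} - 5 x + 2\right)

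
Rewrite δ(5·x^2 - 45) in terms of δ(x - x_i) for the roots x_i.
\frac{\delta(x - 3) + \delta(x + 3)}{30}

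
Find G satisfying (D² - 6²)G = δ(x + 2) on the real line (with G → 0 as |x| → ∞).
-\frac{e^{-6|x + 2|}}{12}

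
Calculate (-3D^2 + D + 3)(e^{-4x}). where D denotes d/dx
- 49 e^{- 4 x}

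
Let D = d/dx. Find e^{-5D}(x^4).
x^{4} - 20 x^{3} + 150 x^{2} - 500 x + 625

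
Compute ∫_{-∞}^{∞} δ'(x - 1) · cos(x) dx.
\sin{\left(1 \right)}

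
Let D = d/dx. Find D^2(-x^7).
- 42 x^{5}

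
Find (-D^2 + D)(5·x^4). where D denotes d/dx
20 x^{2} \left(x - 3\right)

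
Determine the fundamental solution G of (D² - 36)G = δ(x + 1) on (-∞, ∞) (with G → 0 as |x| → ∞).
-\frac{e^{-6|x + 1|}}{12}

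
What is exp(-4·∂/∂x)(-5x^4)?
- 5 x^{4} + 80 x^{3} - 480 x^{2} + 1280 x - 1280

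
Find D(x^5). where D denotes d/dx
5 x^{4}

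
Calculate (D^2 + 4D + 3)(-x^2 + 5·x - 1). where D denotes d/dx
- 3 x^{2} + 7 x + 15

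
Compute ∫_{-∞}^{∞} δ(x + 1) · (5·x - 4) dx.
-9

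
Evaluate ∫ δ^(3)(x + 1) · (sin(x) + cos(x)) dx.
\cos{\left(1 \right)} + \sin{\left(1 \right)}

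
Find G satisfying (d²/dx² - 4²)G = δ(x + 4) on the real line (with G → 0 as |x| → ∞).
-\frac{e^{-4|x + 4|}}{8}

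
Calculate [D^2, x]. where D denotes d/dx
2D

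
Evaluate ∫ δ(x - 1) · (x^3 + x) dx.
2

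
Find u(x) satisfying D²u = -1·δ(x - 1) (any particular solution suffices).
-\frac{|x - 1|}{2}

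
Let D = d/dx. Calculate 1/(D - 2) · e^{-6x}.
- \frac{e^{- 6 x}}{8}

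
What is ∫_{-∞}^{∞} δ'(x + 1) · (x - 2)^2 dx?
6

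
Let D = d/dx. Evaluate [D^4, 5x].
20D^{3}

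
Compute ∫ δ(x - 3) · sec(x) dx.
\sec{\left(3 \right)}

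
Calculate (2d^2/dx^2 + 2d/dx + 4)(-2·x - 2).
- 8 x - 12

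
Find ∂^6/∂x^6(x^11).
332640 x^{5}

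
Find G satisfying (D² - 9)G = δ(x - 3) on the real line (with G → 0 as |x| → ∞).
-\frac{e^{-3|x - 3|}}{6}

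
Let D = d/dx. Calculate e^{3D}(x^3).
x^{3} + 9 x^{2} + 27 x + 27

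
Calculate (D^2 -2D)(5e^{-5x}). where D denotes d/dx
175 e^{- 5 x}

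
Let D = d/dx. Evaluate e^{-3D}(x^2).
x^{2} - 6 x + 9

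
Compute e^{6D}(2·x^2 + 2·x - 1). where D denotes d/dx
2 x^{2} + 26 x + 83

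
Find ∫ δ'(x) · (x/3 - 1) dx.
- \frac{1}{3}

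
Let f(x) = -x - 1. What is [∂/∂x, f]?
-1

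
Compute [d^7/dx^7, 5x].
35\frac{d^{6}}{dx^{6}}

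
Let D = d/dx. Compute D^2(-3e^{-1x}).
- 3 e^{- x}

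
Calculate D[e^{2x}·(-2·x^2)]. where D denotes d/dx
4 x \left(- x - 1\right) e^{2 x}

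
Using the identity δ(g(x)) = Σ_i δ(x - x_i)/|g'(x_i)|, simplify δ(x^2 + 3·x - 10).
\frac{\delta(x + 5) + \delta(x - 2)}{7}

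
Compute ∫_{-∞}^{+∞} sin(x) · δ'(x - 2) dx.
- \cos{\left(2 \right)}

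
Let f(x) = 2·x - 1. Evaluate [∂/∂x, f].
2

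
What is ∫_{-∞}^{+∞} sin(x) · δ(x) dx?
0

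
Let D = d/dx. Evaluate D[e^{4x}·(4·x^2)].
8 x \left(2 x + 1\right) e^{4 x}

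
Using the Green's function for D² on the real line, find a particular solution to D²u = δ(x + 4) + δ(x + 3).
\frac{|x + 4|}{2} + \frac{|x + 3|}{2}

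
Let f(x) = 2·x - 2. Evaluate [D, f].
2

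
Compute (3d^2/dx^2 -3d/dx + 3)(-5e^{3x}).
- 105 e^{3 x}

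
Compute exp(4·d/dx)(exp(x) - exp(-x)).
2 \sinh{\left(x + 4 \right)}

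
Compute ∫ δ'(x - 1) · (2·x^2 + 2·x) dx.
-6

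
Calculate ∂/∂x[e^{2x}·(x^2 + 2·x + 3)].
2 \left(x^{2} + 3 x + 4\right) e^{2 x}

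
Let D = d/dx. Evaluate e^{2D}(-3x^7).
- 3 x^{7} - 42 x^{6} - 252 x^{5} - 840 x^{4} - 1680 x^{3} - 2016 x^{2} - 1344 x - 384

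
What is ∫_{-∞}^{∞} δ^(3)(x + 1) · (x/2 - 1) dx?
0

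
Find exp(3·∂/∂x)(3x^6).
3 x^{6} + 54 x^{5} + 405 x^{4} + 1620 x^{3} + 3645 x^{2} + 4374 x + 2187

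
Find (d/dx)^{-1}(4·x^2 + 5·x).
\frac{4 x^{3}}{3} + \frac{5 x^{2}}{2}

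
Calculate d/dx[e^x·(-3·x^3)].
3 x^{2} \left(- x - 3\right) e^{x}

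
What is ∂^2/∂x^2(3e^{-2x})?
12 e^{- 2 x}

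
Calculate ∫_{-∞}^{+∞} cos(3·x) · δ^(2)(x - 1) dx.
- 9 \cos{\left(3 \right)}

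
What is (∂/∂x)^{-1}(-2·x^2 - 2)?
- \frac{2 x^{3}}{3} - 2 x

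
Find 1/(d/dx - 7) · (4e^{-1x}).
- \frac{e^{- x}}{2}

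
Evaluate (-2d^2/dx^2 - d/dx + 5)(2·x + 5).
10 x + 23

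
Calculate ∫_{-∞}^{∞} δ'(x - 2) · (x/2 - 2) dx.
- \frac{1}{2}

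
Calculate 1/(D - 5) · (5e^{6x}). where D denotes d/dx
5 e^{6 x}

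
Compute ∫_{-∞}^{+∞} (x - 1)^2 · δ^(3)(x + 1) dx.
0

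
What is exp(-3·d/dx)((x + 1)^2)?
x^{2} - 4 x + 4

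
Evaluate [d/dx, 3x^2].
6 x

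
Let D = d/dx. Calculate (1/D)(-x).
- \frac{x^{2}}{2}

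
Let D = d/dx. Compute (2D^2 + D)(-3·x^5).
15 x^{3} \left(- x - 8\right)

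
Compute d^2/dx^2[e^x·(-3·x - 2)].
\left(- 3 x - 8\right) e^{x}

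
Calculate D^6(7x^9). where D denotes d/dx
423360 x^{3}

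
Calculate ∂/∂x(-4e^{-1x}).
4 e^{- x}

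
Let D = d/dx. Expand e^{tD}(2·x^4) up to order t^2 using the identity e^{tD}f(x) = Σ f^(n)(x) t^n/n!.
2 x^{2} \left(6 t^{2} + 4 t x + x^{2}\right)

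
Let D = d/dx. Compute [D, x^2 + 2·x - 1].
2 x + 2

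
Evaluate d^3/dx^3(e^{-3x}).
- 27 e^{- 3 x}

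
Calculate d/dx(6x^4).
24 x^{3}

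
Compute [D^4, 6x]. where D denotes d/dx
24D^{3}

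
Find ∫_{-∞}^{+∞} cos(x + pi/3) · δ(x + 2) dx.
\sin{\left(\frac{\pi}{6} + 2 \right)}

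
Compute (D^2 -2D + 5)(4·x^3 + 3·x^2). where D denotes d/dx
20 x^{3} - 9 x^{2} + 12 x + 6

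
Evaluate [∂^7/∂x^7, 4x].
28\frac{d^{6}}{dx^{6}}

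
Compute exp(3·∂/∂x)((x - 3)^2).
x^{2}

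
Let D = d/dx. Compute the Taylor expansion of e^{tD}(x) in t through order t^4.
t + x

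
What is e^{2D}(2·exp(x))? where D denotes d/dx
2 e^{x + 2}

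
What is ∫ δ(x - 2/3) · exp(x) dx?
e^{\frac{2}{3}}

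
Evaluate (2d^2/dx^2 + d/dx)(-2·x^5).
10 x^{3} \left(- x - 8\right)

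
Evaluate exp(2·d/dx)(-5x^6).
- 5 x^{6} - 60 x^{5} - 300 x^{4} - 800 x^{3} - 1200 x^{2} - 960 x - 320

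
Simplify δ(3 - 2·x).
\frac{\delta(x - 3/2)}{2}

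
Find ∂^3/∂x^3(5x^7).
1050 x^{4}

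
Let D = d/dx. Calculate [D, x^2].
2 x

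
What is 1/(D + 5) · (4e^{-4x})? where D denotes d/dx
4 e^{- 4 x}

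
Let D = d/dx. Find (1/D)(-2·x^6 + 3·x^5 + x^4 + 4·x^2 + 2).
- \frac{2 x^{7}}{7} + \frac{x^{6}}{2} + \frac{x^{5}}{5} + \frac{4 x^{3}}{3} + 2 x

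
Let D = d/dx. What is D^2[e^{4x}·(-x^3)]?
- 2 x \left(8 x^{2} + 12 x + 3\right) e^{4 x}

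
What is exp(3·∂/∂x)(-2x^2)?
- 2 x^{2} - 12 x - 18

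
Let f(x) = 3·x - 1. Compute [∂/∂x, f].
3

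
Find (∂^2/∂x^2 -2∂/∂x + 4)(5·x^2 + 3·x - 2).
20 x^{2} - 8 x - 4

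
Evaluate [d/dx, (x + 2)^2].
2 x + 4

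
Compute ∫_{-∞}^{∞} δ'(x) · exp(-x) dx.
1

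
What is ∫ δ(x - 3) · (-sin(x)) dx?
- \sin{\left(3 \right)}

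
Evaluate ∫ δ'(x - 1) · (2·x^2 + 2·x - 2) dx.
-6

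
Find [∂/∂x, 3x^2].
6 x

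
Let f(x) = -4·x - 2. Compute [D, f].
-4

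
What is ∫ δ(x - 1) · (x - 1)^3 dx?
0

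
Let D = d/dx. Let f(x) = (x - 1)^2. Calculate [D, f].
2 x - 2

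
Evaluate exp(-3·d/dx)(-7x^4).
- 7 x^{4} + 84 x^{3} - 378 x^{2} + 756 x - 567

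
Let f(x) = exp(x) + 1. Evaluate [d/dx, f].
e^{x}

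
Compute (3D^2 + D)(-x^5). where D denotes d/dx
5 x^{3} \left(- x - 12\right)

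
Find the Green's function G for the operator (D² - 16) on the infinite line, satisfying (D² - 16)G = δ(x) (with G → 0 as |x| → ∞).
-\frac{e^{-4|x|}}{8}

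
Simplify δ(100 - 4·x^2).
\frac{\delta(x - 5) + \delta(x + 5)}{40}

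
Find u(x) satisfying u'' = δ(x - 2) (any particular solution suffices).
\frac{|x - 2|}{2}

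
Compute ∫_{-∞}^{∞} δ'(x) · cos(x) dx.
0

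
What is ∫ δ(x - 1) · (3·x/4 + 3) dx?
\frac{15}{4}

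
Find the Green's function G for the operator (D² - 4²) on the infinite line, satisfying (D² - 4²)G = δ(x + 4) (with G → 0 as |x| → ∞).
-\frac{e^{-4|x + 4|}}{8}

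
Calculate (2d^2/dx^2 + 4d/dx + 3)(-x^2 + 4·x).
- 3 x^{2} + 4 x + 12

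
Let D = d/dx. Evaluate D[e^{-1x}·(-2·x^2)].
2 x \left(x - 2\right) e^{- x}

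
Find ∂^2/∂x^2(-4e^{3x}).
- 36 e^{3 x}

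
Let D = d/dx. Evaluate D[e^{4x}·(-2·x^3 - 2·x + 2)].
\left(- 8 x^{3} - 6 x^{2} - 8 x + 6\right) e^{4 x}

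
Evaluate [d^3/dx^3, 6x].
18\frac{d^{2}}{dx^{2}}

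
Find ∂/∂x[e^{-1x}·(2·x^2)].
2 x \left(2 - x\right) e^{- x}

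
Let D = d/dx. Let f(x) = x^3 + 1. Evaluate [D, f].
3 x^{2}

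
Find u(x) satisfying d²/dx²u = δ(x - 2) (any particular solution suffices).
\frac{|x - 2|}{2}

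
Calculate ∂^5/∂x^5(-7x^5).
-840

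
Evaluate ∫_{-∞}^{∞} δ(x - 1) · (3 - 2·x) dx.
1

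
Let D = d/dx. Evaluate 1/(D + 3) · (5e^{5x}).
\frac{5 e^{5 x}}{8}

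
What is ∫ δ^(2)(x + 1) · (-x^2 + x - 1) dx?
-2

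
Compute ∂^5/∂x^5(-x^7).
- 2520 x^{2}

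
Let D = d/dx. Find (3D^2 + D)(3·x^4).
12 x^{2} \left(x + 9\right)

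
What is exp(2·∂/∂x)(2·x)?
2 x + 4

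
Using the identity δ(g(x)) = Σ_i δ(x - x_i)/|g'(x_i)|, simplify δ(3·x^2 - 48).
\frac{\delta(x - 4) + \delta(x + 4)}{24}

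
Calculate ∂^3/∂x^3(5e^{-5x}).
- 625 e^{- 5 x}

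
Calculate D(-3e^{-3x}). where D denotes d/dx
9 e^{- 3 x}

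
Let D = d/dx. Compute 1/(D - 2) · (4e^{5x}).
\frac{4 e^{5 x}}{3}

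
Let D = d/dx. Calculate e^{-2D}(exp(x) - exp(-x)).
- e^{2 - x} + e^{x - 2}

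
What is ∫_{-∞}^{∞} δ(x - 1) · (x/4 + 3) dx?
\frac{13}{4}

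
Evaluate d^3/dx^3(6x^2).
0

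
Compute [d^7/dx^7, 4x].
28\frac{d^{6}}{dx^{6}}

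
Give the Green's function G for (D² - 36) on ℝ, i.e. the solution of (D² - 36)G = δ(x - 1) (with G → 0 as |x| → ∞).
-\frac{e^{-6|x - 1|}}{12}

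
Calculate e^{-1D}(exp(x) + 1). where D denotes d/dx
e^{x - 1} + 1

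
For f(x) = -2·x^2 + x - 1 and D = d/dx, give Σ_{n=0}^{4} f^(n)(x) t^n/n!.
- 2 t^{2} - t \left(4 x - 1\right) - 2 x^{2} + x - 1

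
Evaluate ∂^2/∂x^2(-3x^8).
- 168 x^{6}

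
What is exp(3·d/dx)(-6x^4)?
- 6 x^{4} - 72 x^{3} - 324 x^{2} - 648 x - 486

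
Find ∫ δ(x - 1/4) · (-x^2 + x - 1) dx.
- \frac{13}{16}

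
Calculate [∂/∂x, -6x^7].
- 42 x^{6}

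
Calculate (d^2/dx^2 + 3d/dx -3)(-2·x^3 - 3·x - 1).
6 x^{3} - 18 x^{2} - 3 x - 6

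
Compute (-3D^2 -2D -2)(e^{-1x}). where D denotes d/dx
- 3 e^{- x}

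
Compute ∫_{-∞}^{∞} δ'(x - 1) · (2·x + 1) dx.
-2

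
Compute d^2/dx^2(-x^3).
- 6 x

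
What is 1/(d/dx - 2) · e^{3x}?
e^{3 x}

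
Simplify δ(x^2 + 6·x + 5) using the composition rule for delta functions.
\frac{\delta(x + 1) + \delta(x + 5)}{4}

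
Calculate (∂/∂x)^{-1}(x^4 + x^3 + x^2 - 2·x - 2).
\frac{x^{5}}{5} + \frac{x^{4}}{4} + \frac{x^{3}}{3} - x^{2} - 2 x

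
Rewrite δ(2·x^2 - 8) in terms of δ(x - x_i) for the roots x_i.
\frac{\delta(x - 2) + \delta(x + 2)}{8}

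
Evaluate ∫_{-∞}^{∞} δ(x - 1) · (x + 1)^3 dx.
8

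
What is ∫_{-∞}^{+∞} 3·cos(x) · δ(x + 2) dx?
3 \cos{\left(2 \right)}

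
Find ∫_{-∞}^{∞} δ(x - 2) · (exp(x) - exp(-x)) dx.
2 \sinh{\left(2 \right)}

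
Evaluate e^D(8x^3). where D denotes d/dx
8 x^{3} + 24 x^{2} + 24 x + 8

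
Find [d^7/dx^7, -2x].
-14\frac{d^{6}}{dx^{6}}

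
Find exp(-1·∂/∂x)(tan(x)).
\tan{\left(x - 1 \right)}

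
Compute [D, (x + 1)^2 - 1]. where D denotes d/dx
2 x + 2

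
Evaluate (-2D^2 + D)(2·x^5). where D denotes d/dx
10 x^{3} \left(x - 8\right)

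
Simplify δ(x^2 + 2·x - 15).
\frac{\delta(x + 5) + \delta(x - 3)}{8}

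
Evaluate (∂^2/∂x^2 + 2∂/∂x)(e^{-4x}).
8 e^{- 4 x}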